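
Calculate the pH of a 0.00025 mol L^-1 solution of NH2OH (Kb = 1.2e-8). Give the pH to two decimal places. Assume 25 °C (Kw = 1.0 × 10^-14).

pH = 8.24

NH2OH + H2O ⇌ NH3OH+ + OH-
From the ICE table, Kb = x²/(0.00025 − x) = 1.2 × 10^-8.
Assume x ≪ 0.00025: x ≈ √(1.2 × 10^-8 × 0.00025) = 1.73 × 10^-6 M
(x/C₀ = 0.69% < 5%, so the approximation holds.)
pOH = −log(1.73 × 10^-6) = 5.76; pH = 14.00 − 5.76 = 8.24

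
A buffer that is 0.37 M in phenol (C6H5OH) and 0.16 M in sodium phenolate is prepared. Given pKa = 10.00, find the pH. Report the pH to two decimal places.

pH = 9.64

pH = pKa + log([A⁻]/[HA]) = 10.00 + log(0.16/0.37)
pH = 10.00 + (-0.364) = 9.64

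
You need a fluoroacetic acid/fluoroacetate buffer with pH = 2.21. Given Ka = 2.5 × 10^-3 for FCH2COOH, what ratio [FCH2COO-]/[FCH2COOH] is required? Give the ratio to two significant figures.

pKa = -log(2.5 × 10^-3) = 2.602
pH = pKa + log(r) ⇒ log(r) = 2.21 − 2.602 = -0.392
r = [FCH2COO-]/[FCH2COOH] = 10^(-0.392) = 0.406

ratio = 0.41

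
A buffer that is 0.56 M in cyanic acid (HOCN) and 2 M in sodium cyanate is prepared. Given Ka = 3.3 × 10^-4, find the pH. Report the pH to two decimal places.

pKa = −log(3.3 × 10^-4) = 3.481
pH = pKa + log([A⁻]/[HA]) = 3.481 + log(2/0.56)
pH = 3.481 + (+0.553) = 4.03

pH = 4.03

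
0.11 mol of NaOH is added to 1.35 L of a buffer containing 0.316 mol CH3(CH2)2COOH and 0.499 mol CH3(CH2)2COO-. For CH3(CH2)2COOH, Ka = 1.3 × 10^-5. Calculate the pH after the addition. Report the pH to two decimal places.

pH = 5.36

OH- converts CH3(CH2)2COOH to CH3(CH2)2COO-: CH3(CH2)2COOH → 0.206 mol, CH3(CH2)2COO- → 0.609 mol.
pKa = −log(1.3 × 10^-5) = 4.886
Henderson–Hasselbalch with mole ratio 0.609/0.206: pH = 4.886 + (+0.471)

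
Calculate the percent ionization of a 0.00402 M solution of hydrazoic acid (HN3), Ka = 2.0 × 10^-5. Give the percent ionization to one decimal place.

HN3 ⇌ N3- + H+; let x = [H+] at equilibrium.
Solve x² + 2e-05x − 8.04e-08 = 0 → x = 2.74 × 10^-4 M
% ionization = x/C₀ × 100% = 2.74 × 10^-4/0.00402 × 100% = 6.8%

6.8%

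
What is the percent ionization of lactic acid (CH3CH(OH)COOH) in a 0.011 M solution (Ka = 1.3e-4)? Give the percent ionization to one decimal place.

10.3%

CH3CH(OH)COOH ⇌ CH3CH(OH)COO- + H+; let x = [H+] at equilibrium.
Ka = x²/(C₀ − x); solving the quadratic gives x = 1.13 × 10^-3 M.
Fraction ionized = 1.13 × 10^-3 / 0.011 = 0.1027 → 10.3%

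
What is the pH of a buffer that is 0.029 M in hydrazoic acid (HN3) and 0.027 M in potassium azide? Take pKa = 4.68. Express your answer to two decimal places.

pH = 4.65

Henderson–Hasselbalch: pH = pKa + log([N3-]/[HN3]) = 4.68 + log(0.027/0.029)
pH = 4.68 + (-0.031) = 4.65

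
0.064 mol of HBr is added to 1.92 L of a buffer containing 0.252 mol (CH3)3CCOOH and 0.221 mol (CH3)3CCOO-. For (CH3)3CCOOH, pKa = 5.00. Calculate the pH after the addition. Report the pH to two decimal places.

pH = 4.70

After neutralization: n((CH3)3CCOOH) = 0.316 mol, n((CH3)3CCOO-) = 0.157 mol.
Henderson–Hasselbalch with mole ratio 0.157/0.316: pH = 5.00 + (-0.304)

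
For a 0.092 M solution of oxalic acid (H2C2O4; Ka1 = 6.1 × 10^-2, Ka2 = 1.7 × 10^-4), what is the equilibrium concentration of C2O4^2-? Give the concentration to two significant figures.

1.7 × 10^-4 M

First ionization gives [H+] ≈ [HC2O4-] = 5.04 × 10^-2 M.
Second step: Ka2 = [H+][C2O4^2-]/[HC2O4-] ≈ [C2O4^2-] (since [H+] ≈ [HC2O4-]).
So [C2O4^2-] ≈ Ka2.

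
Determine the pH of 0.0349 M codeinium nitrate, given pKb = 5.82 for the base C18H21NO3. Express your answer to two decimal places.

C18H22NO3+ is the conjugate acid of the weak base C18H21NO3.
Kb = 10^(−5.82) = 1.51 × 10^-6
Ka = Kw/Kb = 1.0×10^-14 / 1.51 × 10^-6 = 6.62 × 10^-9
Ka = [H+]²/(0.0349 − [H+]) = 6.62 × 10^-9
Assume [H+] ≪ 0.0349: [H+] ≈ √(6.62 × 10^-9 × 0.0349) = 1.52 × 10^-5 M
pH = −log(1.52 × 10^-5) = 4.82

pH = 4.82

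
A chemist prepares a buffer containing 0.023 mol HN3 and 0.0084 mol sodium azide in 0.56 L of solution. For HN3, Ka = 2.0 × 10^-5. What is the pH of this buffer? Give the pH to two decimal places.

pH = 4.26

pKa = −log(2.0 × 10^-5) = 4.699
Using pH = pKa + log([base]/[acid]) with [base]/[acid] = 0.0084/0.023:
pH = 4.699 + (-0.437) = 4.26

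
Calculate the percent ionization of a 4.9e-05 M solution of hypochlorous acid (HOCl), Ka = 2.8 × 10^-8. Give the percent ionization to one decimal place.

HOCl ⇌ OCl- + H+; let x = [H+] at equilibrium.
x ≈ √(Ka·C₀) = √(2.8 × 10^-8 × 4.9e-05) = 1.17 × 10^-6 M
Fraction ionized = 1.17 × 10^-6 / 4.9e-05 = 0.0239 → 2.4%

2.4%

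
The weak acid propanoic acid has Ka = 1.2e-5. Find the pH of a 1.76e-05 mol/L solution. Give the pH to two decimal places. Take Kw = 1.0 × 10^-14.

pH = 5.01

CH3CH2COOH ⇌ CH3CH2COO- + H+
Let x = [H+] at equilibrium. Ka = x²/(1.76e-05 − x).
x is not negligible relative to C₀; solve x² + 1.2e-05·x − 2.11e-10 = 0.
x = (−Ka + √(Ka² + 4·Ka·C₀))/2 = 9.72 × 10^-6 M
pH = −log(9.72 × 10^-6) = 5.01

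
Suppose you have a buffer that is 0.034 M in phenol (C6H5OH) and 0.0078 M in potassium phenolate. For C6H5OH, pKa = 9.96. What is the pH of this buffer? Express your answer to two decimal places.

pH = 9.32

Henderson–Hasselbalch: pH = pKa + log([C6H5O-]/[C6H5OH]) = 9.96 + log(0.0078/0.034)
pH = 9.96 + (-0.639) = 9.32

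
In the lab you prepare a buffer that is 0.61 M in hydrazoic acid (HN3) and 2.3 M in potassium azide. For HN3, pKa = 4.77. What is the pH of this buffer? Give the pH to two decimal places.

pH = 5.35

pH = pKa + log([A⁻]/[HA]) = 4.77 + log(2.3/0.61)
pH = 4.77 + (+0.576) = 5.35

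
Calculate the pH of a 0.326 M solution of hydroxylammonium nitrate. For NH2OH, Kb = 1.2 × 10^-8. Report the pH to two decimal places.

pH = 3.28

NH3OH+ is the conjugate acid of the weak base NH2OH.
Ka = Kw/Kb = 1.0×10^-14 / 1.2 × 10^-8 = 8.33 × 10^-7
Ka = [H+]²/(0.326 − [H+]) = 8.33 × 10^-7
Since Ka ≪ C₀, [H+] ≈ √(Ka·C₀) = 5.21 × 10^-4 M.
([H+]/C₀ = 0.16% < 5%, so the approximation holds.)
pH = −log(5.21 × 10^-4) = 3.28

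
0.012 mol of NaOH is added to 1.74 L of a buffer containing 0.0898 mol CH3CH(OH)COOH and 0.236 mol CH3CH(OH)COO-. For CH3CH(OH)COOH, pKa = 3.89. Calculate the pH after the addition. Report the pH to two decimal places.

OH- converts CH3CH(OH)COOH to CH3CH(OH)COO-: CH3CH(OH)COOH → 0.0778 mol, CH3CH(OH)COO- → 0.248 mol.
pH = pKa + log([A⁻]/[HA]) = 3.89 + log(0.248/0.0778) = 3.89 +0.503

pH = 4.39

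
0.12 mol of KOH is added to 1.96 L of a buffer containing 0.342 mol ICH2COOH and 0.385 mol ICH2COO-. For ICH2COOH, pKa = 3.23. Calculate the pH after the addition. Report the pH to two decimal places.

After neutralization: n(ICH2COOH) = 0.222 mol, n(ICH2COO-) = 0.505 mol.
Henderson–Hasselbalch with mole ratio 0.505/0.222: pH = 3.23 + (+0.357)

pH = 3.59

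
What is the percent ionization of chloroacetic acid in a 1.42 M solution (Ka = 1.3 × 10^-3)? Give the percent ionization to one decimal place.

3.0%

ClCH2COOH ⇌ ClCH2COO- + H+; let x = [H+] at equilibrium.
x ≈ √(Ka·C₀) = √(1.3 × 10^-3 × 1.42) = 4.30 × 10^-2 M
% ionization = x/C₀ × 100% = 4.30 × 10^-2/1.42 × 100% = 3.0%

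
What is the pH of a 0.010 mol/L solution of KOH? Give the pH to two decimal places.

KOH is a strong base; [OH-] = 0.01 M.
pOH = -log(0.01) = 2.00
pH = 14.00 - 2.00 = 12.00

pH = 12.00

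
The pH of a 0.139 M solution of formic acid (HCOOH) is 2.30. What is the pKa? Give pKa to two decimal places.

pKa = 3.73

[H+] = 10^(-2.30) = 5.01 × 10^-3 M
At equilibrium [HA] = 0.139 − 5.01 × 10^-3 = 1.34 × 10^-1 M
Ka = [H+][A-]/[HA] = (5.01 × 10^-3)² / 1.34 × 10^-1 = 1.87 × 10^-4
pKa = -log(1.87 × 10^-4) = 3.73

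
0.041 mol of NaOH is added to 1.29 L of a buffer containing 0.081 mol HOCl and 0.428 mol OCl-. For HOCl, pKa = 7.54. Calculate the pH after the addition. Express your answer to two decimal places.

pH = 8.61

After neutralization: n(HOCl) = 0.04 mol, n(OCl-) = 0.469 mol.
Henderson–Hasselbalch with mole ratio 0.469/0.04: pH = 7.54 + (+1.069)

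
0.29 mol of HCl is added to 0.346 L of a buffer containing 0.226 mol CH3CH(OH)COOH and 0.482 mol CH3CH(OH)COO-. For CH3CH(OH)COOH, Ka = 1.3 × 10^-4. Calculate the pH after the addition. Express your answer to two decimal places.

Added H+ converts CH3CH(OH)COO- to CH3CH(OH)COOH: CH3CH(OH)COOH → 0.516 mol, CH3CH(OH)COO- → 0.192 mol.
pKa = −log(1.3 × 10^-4) = 3.886
pH = pKa + log(n_CH3CH(OH)COO-/n_CH3CH(OH)COOH) = 3.886 + log(0.192/0.516) = 3.886 + (-0.429)

pH = 3.46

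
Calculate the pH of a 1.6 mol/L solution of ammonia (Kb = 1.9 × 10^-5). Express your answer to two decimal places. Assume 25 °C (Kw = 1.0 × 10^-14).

NH3 + H2O ⇌ NH4+ + OH-
From the ICE table, Kb = [OH-]²/(1.6 − [OH-]) = 1.9 × 10^-5.
Since Kb ≪ C₀, [OH-] ≈ √(Kb·C₀) = 5.51 × 10^-3 M.
pOH = −log(5.51 × 10^-3) = 2.26; pH = 14.00 − 2.26 = 11.74

pH = 11.74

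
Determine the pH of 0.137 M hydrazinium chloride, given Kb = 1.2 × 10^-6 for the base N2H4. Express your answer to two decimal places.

pH = 4.47

N2H5+ is the conjugate acid of the weak base N2H4.
Ka = Kw/Kb = 1.0×10^-14 / 1.2 × 10^-6 = 8.33 × 10^-9
Ka = [H+]²/(0.137 − [H+]) = 8.33 × 10^-9
Since Ka ≪ C₀, [H+] ≈ √(Ka·C₀) = 3.38 × 10^-5 M.
([H+]/C₀ = 0.025% < 5%, so the approximation holds.)
pH = −log(3.38 × 10^-5) = 4.47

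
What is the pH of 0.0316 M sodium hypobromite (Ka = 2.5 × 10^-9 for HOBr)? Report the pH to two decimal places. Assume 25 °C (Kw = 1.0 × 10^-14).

OBr- is the conjugate base of the weak acid HOBr.
Kb = Kw/Ka = 1.0×10^-14 / 2.5 × 10^-9 = 4.00 × 10^-6
From the ICE table, Kb = [OH-]²/(0.0316 − [OH-]) = 4.00 × 10^-6.
Neglecting [OH-] in the denominator: [OH-] = √(4.00 × 10^-6 × 0.0316) = 3.56 × 10^-4 M
pOH = −log(3.56 × 10^-4) = 3.45; pH = 14.00 − 3.45 = 10.55

pH = 10.55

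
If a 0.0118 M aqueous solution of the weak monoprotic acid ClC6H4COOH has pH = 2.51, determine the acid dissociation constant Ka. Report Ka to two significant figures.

[H+] = 10^(-2.51) = 3.09 × 10^-3 M
At equilibrium [HA] = 0.0118 − 3.09 × 10^-3 = 8.71 × 10^-3 M
Ka = [H+][A-]/[HA] = (3.09 × 10^-3)² / 8.71 × 10^-3 = 1.1 × 10^-3

Ka = 1.1 × 10^-3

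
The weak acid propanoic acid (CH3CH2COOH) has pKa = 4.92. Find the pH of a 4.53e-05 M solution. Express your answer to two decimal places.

CH3CH2COOH ⇌ CH3CH2COO- + H+
Ka = 10^(−4.92) = 1.20 × 10^-5
Let x = [H+] at equilibrium. Ka = x²/(4.53e-05 − x).
The 5% rule fails; solving x² + Ka·x − Ka·C₀ = 0 exactly:
x = (−Ka + √(Ka² + 4·Ka·C₀))/2 = 1.81 × 10^-5 M
pH = −log[H+] = −log(1.81 × 10^-5) = 4.74

pH = 4.74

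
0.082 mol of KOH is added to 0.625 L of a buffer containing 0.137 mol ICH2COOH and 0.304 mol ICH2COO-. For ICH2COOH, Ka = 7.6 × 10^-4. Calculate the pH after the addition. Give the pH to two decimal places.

pH = 3.97

OH- converts ICH2COOH to ICH2COO-: ICH2COOH → 0.055 mol, ICH2COO- → 0.386 mol.
pKa = −log(7.6 × 10^-4) = 3.119
pH = pKa + log(n_ICH2COO-/n_ICH2COOH) = 3.119 + log(0.386/0.055) = 3.119 + (+0.846)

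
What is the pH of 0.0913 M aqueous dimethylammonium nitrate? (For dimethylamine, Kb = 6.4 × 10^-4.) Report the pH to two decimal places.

(CH3)2NH2+ is the conjugate acid of the weak base (CH3)2NH.
Ka = Kw/Kb = 1.0×10^-14 / 6.4 × 10^-4 = 1.56 × 10^-11
From the ICE table, Ka = [H+]²/(0.0913 − [H+]) = 1.56 × 10^-11.
Assume [H+] ≪ 0.0913: [H+] ≈ √(1.56 × 10^-11 × 0.0913) = 1.19 × 10^-6 M
pH = −log[H+] = −log(1.19 × 10^-6) = 5.92

pH = 5.92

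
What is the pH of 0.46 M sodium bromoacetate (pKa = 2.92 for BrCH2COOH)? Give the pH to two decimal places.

pH = 8.29

BrCH2COO- is the conjugate base of the weak acid BrCH2COOH.
Ka = 10^(−2.92) = 1.20 × 10^-3
Kb = Kw/Ka = 1.0×10^-14 / 1.20 × 10^-3 = 8.33 × 10^-12
Let x = [OH-] at equilibrium. Kb = x²/(0.46 − x).
Since Kb ≪ C₀, x ≈ √(Kb·C₀) = 1.96 × 10^-6 M.
pOH = 5.71, so pH = 14.00 − pOH = 8.29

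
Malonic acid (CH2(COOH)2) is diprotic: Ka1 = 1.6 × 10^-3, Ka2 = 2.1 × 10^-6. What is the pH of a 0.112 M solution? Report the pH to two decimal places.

Since Ka1 ≫ Ka2, the first ionization dominates [H+].
Ka1 = x²/(0.112 − x) = 1.6 × 10^-3
Solving the quadratic: x = (−Ka1 + √(Ka1² + 4·Ka1·C₀))/2 = 1.26 × 10^-2 M
pH = −log(1.26 × 10^-2) = 1.90

pH = 1.90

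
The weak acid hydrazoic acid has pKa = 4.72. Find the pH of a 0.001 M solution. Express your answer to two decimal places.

pH = 3.89

HN3 ⇌ N3- + H+
Ka = 10^(−4.72) = 1.91 × 10^-5
From the ICE table, Ka = [H+]²/(0.001 − [H+]) = 1.91 × 10^-5.
The 5% rule fails; solving [H+]² + Ka·[H+] − Ka·C₀ = 0 exactly:
[H+] = [−1.91e-05 + √(1.91e-05² + 7.64e-08)]/2 = 1.29 × 10^-4 M
pH = −log(1.29 × 10^-4) = 3.89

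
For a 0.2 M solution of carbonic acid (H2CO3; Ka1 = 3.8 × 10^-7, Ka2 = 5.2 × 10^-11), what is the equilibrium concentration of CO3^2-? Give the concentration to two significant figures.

First ionization gives [H+] ≈ [HCO3-] = 2.76 × 10^-4 M.
Second step: Ka2 = [H+][CO3^2-]/[HCO3-] ≈ [CO3^2-] (since [H+] ≈ [HCO3-]).
So [CO3^2-] ≈ Ka2.

5.2 × 10^-11 M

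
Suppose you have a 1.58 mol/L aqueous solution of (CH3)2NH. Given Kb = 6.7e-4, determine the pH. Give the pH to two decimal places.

pH = 12.51

(CH3)2NH + H2O ⇌ (CH3)2NH2+ + OH-
Kb = [OH-]²/(1.58 − [OH-]) = 6.7 × 10^-4
Since Kb ≪ C₀, [OH-] ≈ √(Kb·C₀) = 3.25 × 10^-2 M.
Check: 2.1% ionized — well under 5%, approximation valid.
pOH = 1.49, so pH = 14.00 − pOH = 12.51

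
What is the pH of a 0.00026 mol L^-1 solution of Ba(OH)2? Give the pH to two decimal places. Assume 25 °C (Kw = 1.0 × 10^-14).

pH = 10.72

Ba(OH)2 is a strong base (each formula unit releases 2 OH-); [OH-] = 0.00052 M.
pOH = -log(0.00052) = 3.28
pH = 14.00 - 3.28 = 10.72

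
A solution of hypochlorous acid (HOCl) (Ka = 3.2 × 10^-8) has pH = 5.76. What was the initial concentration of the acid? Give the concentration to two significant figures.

[H+] = 10^(-5.76) = 1.74 × 10^-6 M = x
Ka = x²/(C₀ − x) ⇒ C₀ = x + x²/Ka
C₀ = 1.74 × 10^-6 + (1.74 × 10^-6)²/(3.2 × 10^-8) = 9.64 × 10^-5 M

C₀ = 9.6 × 10^-5 M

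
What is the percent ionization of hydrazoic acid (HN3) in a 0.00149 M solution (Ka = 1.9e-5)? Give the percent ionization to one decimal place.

10.7%

HN3 ⇌ N3- + H+; let x = [H+] at equilibrium.
Ka = x²/(C₀ − x); solving the quadratic gives x = 1.59 × 10^-4 M.
% ionization = x/C₀ × 100% = 1.59 × 10^-4/0.00149 × 100% = 10.7%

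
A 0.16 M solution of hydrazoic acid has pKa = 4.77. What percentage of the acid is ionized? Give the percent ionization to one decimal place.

HN3 ⇌ N3- + H+; let x = [H+] at equilibrium.
Ka = 10^(−4.77) = 1.70 × 10^-5
x ≈ √(Ka·C₀) = √(1.70 × 10^-5 × 0.16) = 1.65 × 10^-3 M
% ionization = x/C₀ × 100% = 1.65 × 10^-3/0.16 × 100% = 1.0%

1.0%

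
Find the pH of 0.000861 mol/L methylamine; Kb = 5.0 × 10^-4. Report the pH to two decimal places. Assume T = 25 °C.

pH = 10.66

CH3NH2 + H2O ⇌ CH3NH3+ + OH-
Kb = [OH-]²/(0.000861 − [OH-]) = 5.0 × 10^-4
The 5% rule fails; solving [OH-]² + Kb·[OH-] − Kb·C₀ = 0 exactly:
[OH-] = [−0.0005 + √(0.0005² + 1.72e-06)]/2 = 4.52 × 10^-4 M
pOH = 3.34, so pH = 14.00 − pOH = 10.66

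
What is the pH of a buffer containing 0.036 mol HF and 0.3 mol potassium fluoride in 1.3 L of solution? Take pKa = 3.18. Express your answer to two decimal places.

pH = 4.10

pH = pKa + log([A⁻]/[HA]) = 3.18 + log(0.3/0.036)
pH = 3.18 + (+0.921) = 4.10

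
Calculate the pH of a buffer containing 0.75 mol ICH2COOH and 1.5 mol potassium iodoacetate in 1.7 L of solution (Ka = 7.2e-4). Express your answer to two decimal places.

pKa = −log(7.2 × 10^-4) = 3.143
pH = pKa + log([A⁻]/[HA]) = 3.143 + log(1.5/0.75)
pH = 3.143 + (+0.301) = 3.44

pH = 3.44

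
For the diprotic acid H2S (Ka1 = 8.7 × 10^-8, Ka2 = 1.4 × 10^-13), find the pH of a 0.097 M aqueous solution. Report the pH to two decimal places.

Since Ka1 ≫ Ka2, the first ionization dominates [H+].
Ka1 = x²/(0.097 − x) = 8.7 × 10^-8
x ≈ √(8.7 × 10^-8 × 0.097) = 9.19 × 10^-5 M
pH = −log(9.19 × 10^-5) = 4.04

pH = 4.04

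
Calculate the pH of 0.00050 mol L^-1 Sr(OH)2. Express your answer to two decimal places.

Sr(OH)2 is a strong base (each formula unit releases 2 OH-); [OH-] = 0.001 M.
pOH = -log(0.001) = 3.00
pH = 14.00 - 3.00 = 11.00

pH = 11.00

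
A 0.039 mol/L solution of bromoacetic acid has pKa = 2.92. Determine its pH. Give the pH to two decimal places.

pH = 2.20

BrCH2COOH ⇌ BrCH2COO- + H+
Ka = 10^(−2.92) = 1.20 × 10^-3
From the ICE table, Ka = [H+]²/(0.039 − [H+]) = 1.20 × 10^-3.
The 5% rule fails; solving [H+]² + Ka·[H+] − Ka·C₀ = 0 exactly:
[H+] = (−Ka + √(Ka² + 4·Ka·C₀))/2 = 6.27 × 10^-3 M
pH = −log[H+] = −log(6.27 × 10^-3) = 2.20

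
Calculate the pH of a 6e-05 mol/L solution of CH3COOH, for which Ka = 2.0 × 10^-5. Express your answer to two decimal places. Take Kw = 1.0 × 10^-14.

pH = 4.58

CH3COOH ⇌ CH3COO- + H+
From the ICE table, Ka = [H+]²/(6e-05 − [H+]) = 2.0 × 10^-5.
Here C₀/Ka ≈ 3, so the small-[H+] approximation fails. Use the quadratic:
[H+] = (−Ka + √(Ka² + 4·Ka·C₀))/2 = 2.61 × 10^-5 M
pH = −log[H+] = −log(2.61 × 10^-5) = 4.58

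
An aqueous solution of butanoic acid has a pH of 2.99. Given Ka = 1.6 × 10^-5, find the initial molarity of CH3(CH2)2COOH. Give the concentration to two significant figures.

C₀ = 6.6 × 10^-2 M

[H+] = 10^(-2.99) = 1.02 × 10^-3 M = x
Ka = x²/(C₀ − x) ⇒ C₀ = x + x²/Ka
C₀ = 1.02 × 10^-3 + (1.02 × 10^-3)²/(1.6 × 10^-5) = 6.60 × 10^-2 M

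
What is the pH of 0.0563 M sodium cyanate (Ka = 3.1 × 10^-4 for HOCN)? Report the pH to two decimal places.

OCN- is the conjugate base of the weak acid HOCN.
Kb = Kw/Ka = 1.0×10^-14 / 3.1 × 10^-4 = 3.23 × 10^-11
Let x = [OH-] at equilibrium. Kb = x²/(0.0563 − x).
Assume x ≪ 0.0563: x ≈ √(3.23 × 10^-11 × 0.0563) = 1.35 × 10^-6 M
Check: 0.0024% ionized — well under 5%, approximation valid.
pOH = −log(1.35 × 10^-6) = 5.87; pH = 14.00 − 5.87 = 8.13

pH = 8.13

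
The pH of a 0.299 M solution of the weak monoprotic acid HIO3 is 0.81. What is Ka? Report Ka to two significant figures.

Ka = 1.7 × 10^-1

[H+] = 10^(-0.81) = 1.55 × 10^-1 M
At equilibrium [HA] = 0.299 − 1.55 × 10^-1 = 1.44 × 10^-1 M
Ka = [H+][A-]/[HA] = (1.55 × 10^-1)² / 1.44 × 10^-1 = 1.7 × 10^-1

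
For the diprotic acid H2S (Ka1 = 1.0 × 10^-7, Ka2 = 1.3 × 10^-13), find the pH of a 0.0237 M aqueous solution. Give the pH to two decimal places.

pH = 4.31

Since Ka1 ≫ Ka2, the first ionization dominates [H+].
Ka1 = x²/(0.0237 − x) = 1.0 × 10^-7
x ≈ √(1.0 × 10^-7 × 0.0237) = 4.87 × 10^-5 M
pH = −log(4.87 × 10^-5) = 4.31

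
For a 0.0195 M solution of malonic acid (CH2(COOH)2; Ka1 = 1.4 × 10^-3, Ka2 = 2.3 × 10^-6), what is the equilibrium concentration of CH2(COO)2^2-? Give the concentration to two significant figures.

2.3 × 10^-6 M

First ionization gives [H+] ≈ [CH2(COOH)COO-] = 4.57 × 10^-3 M.
Second step: Ka2 = [H+][CH2(COO)2^2-]/[CH2(COOH)COO-] ≈ [CH2(COO)2^2-] (since [H+] ≈ [CH2(COOH)COO-]).
So [CH2(COO)2^2-] ≈ Ka2.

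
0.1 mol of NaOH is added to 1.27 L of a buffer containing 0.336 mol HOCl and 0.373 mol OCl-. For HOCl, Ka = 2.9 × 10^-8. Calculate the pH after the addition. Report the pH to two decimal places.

After neutralization: n(HOCl) = 0.236 mol, n(OCl-) = 0.473 mol.
pKa = −log(2.9 × 10^-8) = 7.538
pH = pKa + log(n_OCl-/n_HOCl) = 7.538 + log(0.473/0.236) = 7.538 + (+0.302)

pH = 7.84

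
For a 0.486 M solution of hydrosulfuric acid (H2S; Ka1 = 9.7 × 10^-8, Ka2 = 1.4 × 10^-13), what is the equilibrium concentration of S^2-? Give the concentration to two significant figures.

First ionization gives [H+] ≈ [HS-] = 2.17 × 10^-4 M.
Second step: Ka2 = [H+][S^2-]/[HS-] ≈ [S^2-] (since [H+] ≈ [HS-]).
So [S^2-] ≈ Ka2.

1.4 × 10^-13 M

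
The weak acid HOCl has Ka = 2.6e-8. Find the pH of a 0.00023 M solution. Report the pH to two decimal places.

HOCl ⇌ OCl- + H+
Ka = [H+]²/(0.00023 − [H+]) = 2.6 × 10^-8
Assume [H+] ≪ 0.00023: [H+] ≈ √(2.6 × 10^-8 × 0.00023) = 2.45 × 10^-6 M
pH = −log(2.45 × 10^-6) = 5.61

pH = 5.61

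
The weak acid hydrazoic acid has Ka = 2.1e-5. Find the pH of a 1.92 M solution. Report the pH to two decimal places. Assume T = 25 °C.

pH = 2.20

HN3 ⇌ N3- + H+
From the ICE table, Ka = x²/(1.92 − x) = 2.1 × 10^-5.
Neglecting x in the denominator: x = √(2.1 × 10^-5 × 1.92) = 6.35 × 10^-3 M
(x/C₀ = 0.33% < 5%, so the approximation holds.)
pH = −log(6.35 × 10^-3) = 2.20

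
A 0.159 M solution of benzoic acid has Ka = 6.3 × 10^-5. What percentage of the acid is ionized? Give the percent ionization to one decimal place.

2.0%

C6H5COOH ⇌ C6H5COO- + H+; let x = [H+] at equilibrium.
x ≈ √(Ka·C₀) = √(6.3 × 10^-5 × 0.159) = 3.16 × 10^-3 M
Fraction ionized = 3.16 × 10^-3 / 0.159 = 0.0199 → 2.0%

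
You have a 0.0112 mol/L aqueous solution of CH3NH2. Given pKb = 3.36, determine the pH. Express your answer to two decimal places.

CH3NH2 + H2O ⇌ CH3NH3+ + OH-
Kb = 10^(−3.36) = 4.37 × 10^-4
From the ICE table, Kb = [OH-]²/(0.0112 − [OH-]) = 4.37 × 10^-4.
[OH-] is not negligible relative to C₀; solve [OH-]² + 0.000437·[OH-] − 4.89e-06 = 0.
[OH-] = (−Kb + √(Kb² + 4·Kb·C₀))/2 = 2.00 × 10^-3 M
pOH = −log(2.00 × 10^-3) = 2.70; pH = 14.00 − 2.70 = 11.30

pH = 11.30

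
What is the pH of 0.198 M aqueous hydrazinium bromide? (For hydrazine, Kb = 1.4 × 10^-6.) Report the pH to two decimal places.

N2H5+ is the conjugate acid of the weak base N2H4.
Ka = Kw/Kb = 1.0×10^-14 / 1.4 × 10^-6 = 7.14 × 10^-9
Let x = [H+] at equilibrium. Ka = x²/(0.198 − x).
Assume x ≪ 0.198: x ≈ √(7.14 × 10^-9 × 0.198) = 3.76 × 10^-5 M
pH = −log(3.76 × 10^-5) = 4.42

pH = 4.42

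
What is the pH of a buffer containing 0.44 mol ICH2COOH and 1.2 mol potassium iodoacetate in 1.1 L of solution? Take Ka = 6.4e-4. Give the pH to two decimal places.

pH = 3.63

pKa = −log(6.4 × 10^-4) = 3.194
Using pH = pKa + log([base]/[acid]) with [base]/[acid] = 1.2/0.44:
pH = 3.194 + (+0.436) = 3.63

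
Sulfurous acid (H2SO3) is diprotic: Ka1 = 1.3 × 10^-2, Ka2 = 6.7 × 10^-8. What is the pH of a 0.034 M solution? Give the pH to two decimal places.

pH = 1.81

Ka1 ≫ Ka2, so treat the first dissociation as the only significant source of H+.
Ka1 = x²/(0.034 − x) = 1.3 × 10^-2
Solving the quadratic: x = (−Ka1 + √(Ka1² + 4·Ka1·C₀))/2 = 1.55 × 10^-2 M
pH = −log(1.55 × 10^-2) = 1.81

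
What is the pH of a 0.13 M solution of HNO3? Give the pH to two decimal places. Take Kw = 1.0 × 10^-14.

pH = 0.89

HNO3 is a strong acid and dissociates completely, so [H+] = 0.13 M.
pH = -log(0.13) = 0.89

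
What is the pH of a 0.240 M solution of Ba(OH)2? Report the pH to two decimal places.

pH = 13.68

Ba(OH)2 is a strong base (each formula unit releases 2 OH-); [OH-] = 0.48 M.
pOH = -log(0.48) = 0.32
pH = 14.00 - 0.32 = 13.68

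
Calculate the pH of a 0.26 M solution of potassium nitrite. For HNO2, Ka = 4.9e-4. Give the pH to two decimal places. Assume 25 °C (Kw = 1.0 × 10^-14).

pH = 8.36

NO2- is the conjugate base of the weak acid HNO2.
Kb = Kw/Ka = 1.0×10^-14 / 4.9 × 10^-4 = 2.04 × 10^-11
Kb = [OH-]²/(0.26 − [OH-]) = 2.04 × 10^-11
Neglecting [OH-] in the denominator: [OH-] = √(2.04 × 10^-11 × 0.26) = 2.30 × 10^-6 M
pOH = 5.64, so pH = 14.00 − pOH = 8.36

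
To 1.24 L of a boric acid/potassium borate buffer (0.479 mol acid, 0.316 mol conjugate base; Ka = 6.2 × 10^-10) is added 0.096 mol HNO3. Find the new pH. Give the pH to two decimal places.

After neutralization: n(B(OH)3) = 0.575 mol, n(B(OH)4-) = 0.22 mol.
pKa = −log(6.2 × 10^-10) = 9.208
Henderson–Hasselbalch with mole ratio 0.22/0.575: pH = 9.208 + (-0.417)

pH = 8.79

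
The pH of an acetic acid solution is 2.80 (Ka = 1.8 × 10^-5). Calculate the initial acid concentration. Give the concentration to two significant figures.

[H+] = 10^(-2.80) = 1.58 × 10^-3 M = x
Ka = x²/(C₀ − x) ⇒ C₀ = x + x²/Ka
C₀ = 1.58 × 10^-3 + (1.58 × 10^-3)²/(1.8 × 10^-5) = 1.40 × 10^-1 M

C₀ = 1.4 × 10^-1 M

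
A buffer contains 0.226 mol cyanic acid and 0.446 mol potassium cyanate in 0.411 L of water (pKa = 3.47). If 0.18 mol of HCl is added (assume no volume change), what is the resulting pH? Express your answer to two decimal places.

After neutralization: n(HOCN) = 0.406 mol, n(OCN-) = 0.266 mol.
Henderson–Hasselbalch with mole ratio 0.266/0.406: pH = 3.47 + (-0.184)

pH = 3.29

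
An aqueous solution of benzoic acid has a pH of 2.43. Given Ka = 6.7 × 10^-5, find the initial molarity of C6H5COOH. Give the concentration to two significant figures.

C₀ = 2.1 × 10^-1 M

[H+] = 10^(-2.43) = 3.72 × 10^-3 M = x
Ka = x²/(C₀ − x) ⇒ C₀ = x + x²/Ka
C₀ = 3.72 × 10^-3 + (3.72 × 10^-3)²/(6.7 × 10^-5) = 2.10 × 10^-1 M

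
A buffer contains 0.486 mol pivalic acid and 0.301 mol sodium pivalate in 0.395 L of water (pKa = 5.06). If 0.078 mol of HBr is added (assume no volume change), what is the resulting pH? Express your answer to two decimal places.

pH = 4.66

After neutralization: n((CH3)3CCOOH) = 0.564 mol, n((CH3)3CCOO-) = 0.223 mol.
pH = pKa + log(n_(CH3)3CCOO-/n_(CH3)3CCOOH) = 5.06 + log(0.223/0.564) = 5.06 + (-0.403)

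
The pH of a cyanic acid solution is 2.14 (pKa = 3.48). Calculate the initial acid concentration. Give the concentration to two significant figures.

C₀ = 1.7 × 10^-1 M

[H+] = 10^(-2.14) = 7.24 × 10^-3 M = x
Ka = 10^(−3.48) = 3.31 × 10^-4
Ka = x²/(C₀ − x) ⇒ C₀ = x + x²/Ka
C₀ = 7.24 × 10^-3 + (7.24 × 10^-3)²/(3.31 × 10^-4) = 1.66 × 10^-1 M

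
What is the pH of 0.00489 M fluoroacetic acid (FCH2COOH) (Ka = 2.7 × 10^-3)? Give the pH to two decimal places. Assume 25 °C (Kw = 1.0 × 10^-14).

FCH2COOH ⇌ FCH2COO- + H+
From the ICE table, Ka = [H+]²/(0.00489 − [H+]) = 2.7 × 10^-3.
[H+] is not negligible relative to C₀; solve [H+]² + 0.0027·[H+] − 1.32e-05 = 0.
[H+] = [−0.0027 + √(0.0027² + 5.28e-05)]/2 = 2.53 × 10^-3 M
pH = −log[H+] = −log(2.53 × 10^-3) = 2.60

pH = 2.60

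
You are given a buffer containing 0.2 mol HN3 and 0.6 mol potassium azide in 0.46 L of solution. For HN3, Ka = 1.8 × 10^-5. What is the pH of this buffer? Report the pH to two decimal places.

pH = 5.22

pKa = −log(1.8 × 10^-5) = 4.745
Using pH = pKa + log([base]/[acid]) with [base]/[acid] = 0.6/0.2:
pH = 4.745 + (+0.477) = 5.22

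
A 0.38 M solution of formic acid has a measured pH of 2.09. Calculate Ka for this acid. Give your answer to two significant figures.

[H+] = 10^(-2.09) = 8.13 × 10^-3 M
At equilibrium [HA] = 0.38 − 8.13 × 10^-3 = 3.72 × 10^-1 M
Ka = [H+][A-]/[HA] = (8.13 × 10^-3)² / 3.72 × 10^-1 = 1.8 × 10^-4

Ka = 1.8 × 10^-4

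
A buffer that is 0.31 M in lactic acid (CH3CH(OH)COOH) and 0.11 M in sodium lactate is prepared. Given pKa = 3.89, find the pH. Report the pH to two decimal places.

pH = 3.44

Using pH = pKa + log([base]/[acid]) with [base]/[acid] = 0.11/0.31:
pH = 3.89 + (-0.450) = 3.44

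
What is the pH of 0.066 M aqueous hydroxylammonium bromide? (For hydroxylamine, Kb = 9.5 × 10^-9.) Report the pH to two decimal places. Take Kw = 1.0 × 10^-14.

NH3OH+ is the conjugate acid of the weak base NH2OH.
Ka = Kw/Kb = 1.0×10^-14 / 9.5 × 10^-9 = 1.05 × 10^-6
Ka = x²/(0.066 − x) = 1.05 × 10^-6
Since Ka ≪ C₀, x ≈ √(Ka·C₀) = 2.63 × 10^-4 M.
Check: 0.4% ionized — well under 5%, approximation valid.
pH = −log(2.63 × 10^-4) = 3.58

pH = 3.58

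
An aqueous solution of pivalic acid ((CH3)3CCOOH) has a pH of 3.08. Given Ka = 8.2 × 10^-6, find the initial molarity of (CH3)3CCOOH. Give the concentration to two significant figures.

C₀ = 8.5 × 10^-2 M

[H+] = 10^(-3.08) = 8.32 × 10^-4 M = x
Ka = x²/(C₀ − x) ⇒ C₀ = x + x²/Ka
C₀ = 8.32 × 10^-4 + (8.32 × 10^-4)²/(8.2 × 10^-6) = 8.52 × 10^-2 M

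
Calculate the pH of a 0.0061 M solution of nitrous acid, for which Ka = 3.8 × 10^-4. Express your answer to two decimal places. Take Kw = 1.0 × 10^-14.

pH = 2.87

HNO2 ⇌ NO2- + H+
From the ICE table, Ka = x²/(0.0061 − x) = 3.8 × 10^-4.
x is not negligible relative to C₀; solve x² + 0.00038·x − 2.32e-06 = 0.
x = [−0.00038 + √(0.00038² + 9.27e-06)]/2 = 1.34 × 10^-3 M
pH = −log[H+] = −log(1.34 × 10^-3) = 2.87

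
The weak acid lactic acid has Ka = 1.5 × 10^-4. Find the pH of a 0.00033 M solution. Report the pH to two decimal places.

CH3CH(OH)COOH ⇌ CH3CH(OH)COO- + H+
From the ICE table, Ka = x²/(0.00033 − x) = 1.5 × 10^-4.
x is not negligible relative to C₀; solve x² + 0.00015·x − 4.95e-08 = 0.
x = [−0.00015 + √(0.00015² + 1.98e-07)]/2 = 1.60 × 10^-4 M
pH = −log(1.60 × 10^-4) = 3.80

pH = 3.80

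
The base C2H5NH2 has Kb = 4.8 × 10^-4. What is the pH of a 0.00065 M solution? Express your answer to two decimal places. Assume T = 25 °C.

pH = 10.57

C2H5NH2 + H2O ⇌ C2H5NH3+ + OH-
From the ICE table, Kb = [OH-]²/(0.00065 − [OH-]) = 4.8 × 10^-4.
[OH-] is not negligible relative to C₀; solve [OH-]² + 0.00048·[OH-] − 3.12e-07 = 0.
[OH-] = (−Kb + √(Kb² + 4·Kb·C₀))/2 = 3.68 × 10^-4 M
pOH = −log(3.68 × 10^-4) = 3.43; pH = 14.00 − 3.43 = 10.57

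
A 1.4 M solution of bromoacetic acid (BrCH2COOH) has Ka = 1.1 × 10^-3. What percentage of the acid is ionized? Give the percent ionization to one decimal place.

BrCH2COOH ⇌ BrCH2COO- + H+; let x = [H+] at equilibrium.
x ≈ √(Ka·C₀) = √(1.1 × 10^-3 × 1.4) = 3.92 × 10^-2 M
% ionization = x/C₀ × 100% = 3.92 × 10^-2/1.4 × 100% = 2.8%

2.8%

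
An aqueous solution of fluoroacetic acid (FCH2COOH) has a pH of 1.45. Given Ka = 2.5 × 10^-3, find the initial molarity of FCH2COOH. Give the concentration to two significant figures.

[H+] = 10^(-1.45) = 3.55 × 10^-2 M = x
Ka = x²/(C₀ − x) ⇒ C₀ = x + x²/Ka
C₀ = 3.55 × 10^-2 + (3.55 × 10^-2)²/(2.5 × 10^-3) = 5.40 × 10^-1 M

C₀ = 5.4 × 10^-1 M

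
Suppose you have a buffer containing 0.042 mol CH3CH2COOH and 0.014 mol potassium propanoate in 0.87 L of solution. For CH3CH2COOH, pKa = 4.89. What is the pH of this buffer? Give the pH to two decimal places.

pH = 4.41

Using pH = pKa + log([base]/[acid]) with [base]/[acid] = 0.014/0.042:
pH = 4.89 + (-0.477) = 4.41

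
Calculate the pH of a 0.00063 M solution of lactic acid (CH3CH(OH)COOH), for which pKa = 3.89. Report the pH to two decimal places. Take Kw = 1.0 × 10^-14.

pH = 3.64

CH3CH(OH)COOH ⇌ CH3CH(OH)COO- + H+
Ka = 10^(−3.89) = 1.29 × 10^-4
Ka = x²/(0.00063 − x) = 1.29 × 10^-4
Here C₀/Ka ≈ 4.88, so the small-x approximation fails. Use the quadratic:
x = [−0.000129 + √(0.000129² + 3.25e-07)]/2 = 2.28 × 10^-4 M
pH = −log[H+] = −log(2.28 × 10^-4) = 3.64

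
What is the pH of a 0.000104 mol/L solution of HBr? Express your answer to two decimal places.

HBr is a strong acid and dissociates completely, so [H+] = 0.000104 M.
pH = -log(0.000104) = 3.98

pH = 3.98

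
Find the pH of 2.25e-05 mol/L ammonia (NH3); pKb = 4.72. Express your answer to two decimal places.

NH3 + H2O ⇌ NH4+ + OH-
Kb = 10^(−4.72) = 1.91 × 10^-5
From the ICE table, Kb = x²/(2.25e-05 − x) = 1.91 × 10^-5.
Here C₀/Kb ≈ 1.18, so the small-x approximation fails. Use the quadratic:
x = (−Kb + √(Kb² + 4·Kb·C₀))/2 = 1.33 × 10^-5 M
pOH = 4.88, so pH = 14.00 − pOH = 9.12

pH = 9.12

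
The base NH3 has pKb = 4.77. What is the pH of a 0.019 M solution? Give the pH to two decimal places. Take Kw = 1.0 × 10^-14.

NH3 + H2O ⇌ NH4+ + OH-
Kb = 10^(−4.77) = 1.70 × 10^-5
Kb = x²/(0.019 − x) = 1.70 × 10^-5
Neglecting x in the denominator: x = √(1.70 × 10^-5 × 0.019) = 5.68 × 10^-4 M
(x/C₀ = 3% < 5%, so the approximation holds.)
pOH = −log(5.68 × 10^-4) = 3.25; pH = 14.00 − 3.25 = 10.75

pH = 10.75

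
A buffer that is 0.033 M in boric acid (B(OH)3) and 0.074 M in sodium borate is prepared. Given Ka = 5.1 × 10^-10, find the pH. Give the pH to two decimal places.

pH = 9.64

pKa = −log(5.1 × 10^-10) = 9.292
Henderson–Hasselbalch: pH = pKa + log([B(OH)4-]/[B(OH)3]) = 9.292 + log(0.074/0.033)
pH = 9.292 + (+0.351) = 9.64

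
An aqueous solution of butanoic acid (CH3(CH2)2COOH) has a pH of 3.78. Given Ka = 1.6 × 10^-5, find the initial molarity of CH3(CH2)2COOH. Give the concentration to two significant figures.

[H+] = 10^(-3.78) = 1.66 × 10^-4 M = x
Ka = x²/(C₀ − x) ⇒ C₀ = x + x²/Ka
C₀ = 1.66 × 10^-4 + (1.66 × 10^-4)²/(1.6 × 10^-5) = 1.89 × 10^-3 M

C₀ = 1.9 × 10^-3 M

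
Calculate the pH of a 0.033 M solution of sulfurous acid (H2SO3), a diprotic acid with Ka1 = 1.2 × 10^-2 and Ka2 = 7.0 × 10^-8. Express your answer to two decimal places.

Since Ka1 ≫ Ka2, the first ionization dominates [H+].
Ka1 = x²/(0.033 − x) = 1.2 × 10^-2
Solving the quadratic: x = (−Ka1 + √(Ka1² + 4·Ka1·C₀))/2 = 1.48 × 10^-2 M
pH = −log(1.48 × 10^-2) = 1.83

pH = 1.83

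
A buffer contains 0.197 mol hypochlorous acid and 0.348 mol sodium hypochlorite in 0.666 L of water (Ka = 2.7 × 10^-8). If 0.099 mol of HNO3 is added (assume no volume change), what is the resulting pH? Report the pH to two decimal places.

After neutralization: n(HOCl) = 0.296 mol, n(OCl-) = 0.249 mol.
pKa = −log(2.7 × 10^-8) = 7.569
pH = pKa + log([A⁻]/[HA]) = 7.569 + log(0.249/0.296) = 7.569 -0.075

pH = 7.49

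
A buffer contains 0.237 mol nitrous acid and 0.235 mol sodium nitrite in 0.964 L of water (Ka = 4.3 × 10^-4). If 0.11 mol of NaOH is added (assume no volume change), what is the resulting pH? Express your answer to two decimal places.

pH = 3.80

After neutralization: n(HNO2) = 0.127 mol, n(NO2-) = 0.345 mol.
pKa = −log(4.3 × 10^-4) = 3.367
pH = pKa + log([A⁻]/[HA]) = 3.367 + log(0.345/0.127) = 3.367 +0.434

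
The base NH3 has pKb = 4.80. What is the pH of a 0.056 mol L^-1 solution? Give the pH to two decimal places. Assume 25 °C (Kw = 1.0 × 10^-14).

pH = 10.97

NH3 + H2O ⇌ NH4+ + OH-
Kb = 10^(−4.80) = 1.58 × 10^-5
Kb = [OH-]²/(0.056 − [OH-]) = 1.58 × 10^-5
Neglecting [OH-] in the denominator: [OH-] = √(1.58 × 10^-5 × 0.056) = 9.41 × 10^-4 M
pOH = 3.03, so pH = 14.00 − pOH = 10.97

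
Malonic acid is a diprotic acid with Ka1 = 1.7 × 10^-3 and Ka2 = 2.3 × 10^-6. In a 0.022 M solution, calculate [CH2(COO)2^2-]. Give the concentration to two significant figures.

2.3 × 10^-6 M

First ionization gives [H+] ≈ [CH2(COOH)COO-] = 5.32 × 10^-3 M.
Second step: Ka2 = [H+][CH2(COO)2^2-]/[CH2(COOH)COO-] ≈ [CH2(COO)2^2-] (since [H+] ≈ [CH2(COOH)COO-]).
So [CH2(COO)2^2-] ≈ Ka2.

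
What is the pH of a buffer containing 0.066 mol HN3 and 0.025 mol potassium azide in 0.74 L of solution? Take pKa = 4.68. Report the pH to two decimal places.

pH = 4.26

Henderson–Hasselbalch: pH = pKa + log([N3-]/[HN3]) = 4.68 + log(0.025/0.066)
pH = 4.68 + (-0.422) = 4.26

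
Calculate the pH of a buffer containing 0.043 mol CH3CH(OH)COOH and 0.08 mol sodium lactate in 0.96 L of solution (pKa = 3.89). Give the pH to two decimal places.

pH = 4.16

Using pH = pKa + log([base]/[acid]) with [base]/[acid] = 0.08/0.043:
pH = 3.89 + (+0.270) = 4.16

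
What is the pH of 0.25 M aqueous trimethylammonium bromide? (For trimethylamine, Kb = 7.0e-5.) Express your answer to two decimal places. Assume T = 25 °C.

(CH3)3NH+ is the conjugate acid of the weak base (CH3)3N.
Ka = Kw/Kb = 1.0×10^-14 / 7.0 × 10^-5 = 1.43 × 10^-10
Ka = x²/(0.25 − x) = 1.43 × 10^-10
Neglecting x in the denominator: x = √(1.43 × 10^-10 × 0.25) = 5.98 × 10^-6 M
pH = −log(5.98 × 10^-6) = 5.22

pH = 5.22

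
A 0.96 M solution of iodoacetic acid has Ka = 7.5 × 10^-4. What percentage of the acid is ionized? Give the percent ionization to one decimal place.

ICH2COOH ⇌ ICH2COO- + H+; let x = [H+] at equilibrium.
x ≈ √(Ka·C₀) = √(7.5 × 10^-4 × 0.96) = 2.68 × 10^-2 M
% ionization = x/C₀ × 100% = 2.68 × 10^-2/0.96 × 100% = 2.8%

2.8%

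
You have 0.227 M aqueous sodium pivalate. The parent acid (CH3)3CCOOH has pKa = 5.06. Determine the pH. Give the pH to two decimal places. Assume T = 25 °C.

(CH3)3CCOO- is the conjugate base of the weak acid (CH3)3CCOOH.
Ka = 10^(−5.06) = 8.71 × 10^-6
Kb = Kw/Ka = 1.0×10^-14 / 8.71 × 10^-6 = 1.15 × 10^-9
From the ICE table, Kb = [OH-]²/(0.227 − [OH-]) = 1.15 × 10^-9.
Since Kb ≪ C₀, [OH-] ≈ √(Kb·C₀) = 1.62 × 10^-5 M.
Check: 0.0071% ionized — well under 5%, approximation valid.
pOH = 4.79, so pH = 14.00 − pOH = 9.21

pH = 9.21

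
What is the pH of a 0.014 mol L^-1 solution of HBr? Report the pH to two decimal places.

pH = 1.85

HBr is a strong acid and dissociates completely, so [H+] = 0.014 M.
pH = -log(0.014) = 1.85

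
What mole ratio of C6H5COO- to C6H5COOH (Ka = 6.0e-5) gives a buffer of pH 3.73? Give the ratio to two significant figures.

ratio = 0.32

pKa = -log(6.0 × 10^-5) = 4.222
pH = pKa + log(r) ⇒ log(r) = 3.73 − 4.222 = -0.492
r = [C6H5COO-]/[C6H5COOH] = 10^(-0.492) = 0.322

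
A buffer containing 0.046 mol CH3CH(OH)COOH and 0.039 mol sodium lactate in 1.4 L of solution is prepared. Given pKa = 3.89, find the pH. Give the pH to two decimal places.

pH = 3.82

pH = pKa + log([A⁻]/[HA]) = 3.89 + log(0.039/0.046)
pH = 3.89 + (-0.072) = 3.82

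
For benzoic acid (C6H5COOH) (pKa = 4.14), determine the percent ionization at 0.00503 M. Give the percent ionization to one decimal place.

11.3%

C6H5COOH ⇌ C6H5COO- + H+; let x = [H+] at equilibrium.
Ka = 10^(−4.14) = 7.24 × 10^-5
Ka = x²/(C₀ − x); solving the quadratic gives x = 5.68 × 10^-4 M.
% ionization = x/C₀ × 100% = 5.68 × 10^-4/0.00503 × 100% = 11.3%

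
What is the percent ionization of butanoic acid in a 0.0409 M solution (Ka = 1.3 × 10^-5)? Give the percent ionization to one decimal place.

1.8%

CH3(CH2)2COOH ⇌ CH3(CH2)2COO- + H+; let x = [H+] at equilibrium.
x ≈ √(Ka·C₀) = √(1.3 × 10^-5 × 0.0409) = 7.29 × 10^-4 M
% ionization = x/C₀ × 100% = 7.29 × 10^-4/0.0409 × 100% = 1.8%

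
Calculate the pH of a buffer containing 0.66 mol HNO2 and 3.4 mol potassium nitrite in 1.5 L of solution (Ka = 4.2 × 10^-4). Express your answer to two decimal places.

pH = 4.09

pKa = −log(4.2 × 10^-4) = 3.377
Using pH = pKa + log([base]/[acid]) with [base]/[acid] = 3.4/0.66:
pH = 3.377 + (+0.712) = 4.09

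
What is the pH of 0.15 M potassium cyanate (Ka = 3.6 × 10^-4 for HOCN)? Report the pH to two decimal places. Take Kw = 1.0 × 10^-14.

pH = 8.31

OCN- is the conjugate base of the weak acid HOCN.
Kb = Kw/Ka = 1.0×10^-14 / 3.6 × 10^-4 = 2.78 × 10^-11
From the ICE table, Kb = [OH-]²/(0.15 − [OH-]) = 2.78 × 10^-11.
Neglecting [OH-] in the denominator: [OH-] = √(2.78 × 10^-11 × 0.15) = 2.04 × 10^-6 M
([OH-]/C₀ = 0.0014% < 5%, so the approximation holds.)
pOH = −log(2.04 × 10^-6) = 5.69; pH = 14.00 − 5.69 = 8.31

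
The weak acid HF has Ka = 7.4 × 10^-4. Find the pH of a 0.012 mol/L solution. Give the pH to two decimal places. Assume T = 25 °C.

HF ⇌ F- + H+
Ka = [H+]²/(0.012 − [H+]) = 7.4 × 10^-4
The 5% rule fails; solving [H+]² + Ka·[H+] − Ka·C₀ = 0 exactly:
[H+] = [−0.00074 + √(0.00074² + 3.55e-05)]/2 = 2.63 × 10^-3 M
pH = −log[H+] = −log(2.63 × 10^-3) = 2.58

pH = 2.58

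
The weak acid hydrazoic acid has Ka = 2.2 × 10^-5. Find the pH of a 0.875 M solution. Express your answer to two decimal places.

pH = 2.36

HN3 ⇌ N3- + H+
Ka = x²/(0.875 − x) = 2.2 × 10^-5
Neglecting x in the denominator: x = √(2.2 × 10^-5 × 0.875) = 4.39 × 10^-3 M
(x/C₀ = 0.5% < 5%, so the approximation holds.)
pH = −log[H+] = −log(4.39 × 10^-3) = 2.36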